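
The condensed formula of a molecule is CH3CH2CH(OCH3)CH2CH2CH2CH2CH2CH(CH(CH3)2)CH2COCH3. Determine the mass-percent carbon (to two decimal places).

74.94%

Element totals:
  C: 16
  H: 32
  O: 2
Molecular formula: C16H32O2.
Molar mass = 256.430 g/mol.
Mass from C: 16 × 12.011 = 192.176 g/mol.
%C = 192.176 / 256.430 × 100 = 74.94%.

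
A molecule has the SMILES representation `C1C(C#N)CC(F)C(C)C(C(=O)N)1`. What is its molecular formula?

Atom tally by fragment:
  cyclohexane ring core → C:6 H:12
  (− 4 ring H displaced by substituents)
  + CN → C:1 N:1
  + F → F:1
  + CH3 → C:1 H:3
  + CONH2 → C:1 H:2 O:1 N:1
Element totals:
  C: 9
  H: 13
  F: 1
  N: 2
  O: 1

C9H13FN2O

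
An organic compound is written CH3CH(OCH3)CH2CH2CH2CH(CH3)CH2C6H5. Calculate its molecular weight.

220.36 g/mol

Element totals:
  C: 15
  H: 24
  O: 1
Molecular formula: C15H24O.
  M = 15(12.011) + 24(1.008) + 15.999
    = 180.165 + 24.192 + 15.999 = 220.356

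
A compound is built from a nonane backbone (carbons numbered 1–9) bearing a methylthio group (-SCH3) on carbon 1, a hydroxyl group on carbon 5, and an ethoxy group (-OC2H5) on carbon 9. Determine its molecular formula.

C12H26O2S

Atom tally by fragment:
  CH3SCH2 → C:2 H:5 S:1
  CH2 → C:1 H:2
  CH2 → C:1 H:2
  CH2 → C:1 H:2
  CH(OH) → C:1 H:2 O:1
  CH2 → C:1 H:2
  CH2 → C:1 H:2
  CH2 → C:1 H:2
  CH2OC2H5 → C:3 H:7 O:1
Element totals:
  C: 12
  H: 26
  O: 2
  S: 1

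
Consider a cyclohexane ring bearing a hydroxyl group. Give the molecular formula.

C6H12O

Atom tally by fragment:
  cyclohexane ring core → C:6 H:12
  (− 1 ring H displaced by substituents)
  + OH → O:1 H:1
Element totals:
  C: 6
  H: 12
  O: 1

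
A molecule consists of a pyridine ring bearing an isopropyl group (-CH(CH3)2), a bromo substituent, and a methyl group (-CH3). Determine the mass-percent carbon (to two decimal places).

50.49%

Atom tally by fragment:
  pyridine ring core → C:5 H:5 N:1
  (− 3 ring H displaced by substituents)
  + CH(CH3)2 → C:3 H:7
  + Br → Br:1
  + CH3 → C:1 H:3
Element totals:
  C: 9
  H: 12
  Br: 1
  N: 1
Molecular formula: C9H12BrN.
Molar mass = 214.106 g/mol.
Mass from C: 9 × 12.011 = 108.099 g/mol.
%C = 108.099 / 214.106 × 100 = 50.49%.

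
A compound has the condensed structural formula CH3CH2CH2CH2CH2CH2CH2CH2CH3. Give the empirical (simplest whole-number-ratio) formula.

Element totals:
  C: 9
  H: 20
Molecular formula: C9H20.
gcd of subscripts (9, 20) = 1, so the empirical formula equals the molecular formula.

C9H20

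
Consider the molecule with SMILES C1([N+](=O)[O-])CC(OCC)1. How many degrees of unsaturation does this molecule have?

2

Atom tally by fragment:
  cyclopropane ring core → C:3 H:6
  (− 2 ring H displaced by substituents)
  + NO2 → N:1 O:2
  + OC2H5 → C:2 H:5 O:1
Element totals:
  C: 5
  H: 9
  N: 1
  O: 3
Molecular formula: C5H9NO3.
DoU = (2C + 2 + N − H − X) / 2 = (2·5 + 2 + 1 − 9 − 0) / 2 = 2.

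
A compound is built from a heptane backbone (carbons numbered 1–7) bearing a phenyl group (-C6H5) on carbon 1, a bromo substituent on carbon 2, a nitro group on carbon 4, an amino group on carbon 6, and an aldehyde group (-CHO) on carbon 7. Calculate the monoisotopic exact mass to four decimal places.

342.0579

Atom tally by fragment:
  C6H5CH2 → C:7 H:7
  CH(Br) → C:1 H:1 Br:1
  CH2 → C:1 H:2
  CH(NO2) → C:1 H:1 N:1 O:2
  CH2 → C:1 H:2
  CH(NH2) → C:1 H:3 N:1
  CH2CHO → C:2 H:3 O:1
Element totals:
  C: 14
  H: 19
  Br: 1
  N: 2
  O: 3
Molecular formula: C14H19BrN2O3.
  M = 14(12.0) + 19(1.007825) + 78.918338 + 2(14.003074) + 3(15.994915)
    = 168.000000 + 19.148675 + 78.918338 + 28.006148 + 47.984745 = 342.057906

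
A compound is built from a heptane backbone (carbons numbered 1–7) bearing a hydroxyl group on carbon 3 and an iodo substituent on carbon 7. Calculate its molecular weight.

Atom tally by fragment:
  CH3 → C:1 H:3
  CH2 → C:1 H:2
  CH(OH) → C:1 H:2 O:1
  CH2 → C:1 H:2
  CH2 → C:1 H:2
  CH2 → C:1 H:2
  CH2I → C:1 H:2 I:1
Element totals:
  C: 7
  H: 15
  I: 1
  O: 1
Molecular formula: C7H15IO.
  M = 7(12.011) + 15(1.008) + 126.904 + 15.999
    = 84.077 + 15.120 + 126.904 + 15.999 = 242.100

242.10 g/mol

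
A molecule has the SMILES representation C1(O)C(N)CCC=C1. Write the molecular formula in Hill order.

Atom tally by fragment:
  cyclohexene ring core → C:6 H:10
  (− 2 ring H displaced by substituents)
  + OH → O:1 H:1
  + NH2 → N:1 H:2
Element totals:
  C: 6
  H: 11
  N: 1
  O: 1

C6H11NO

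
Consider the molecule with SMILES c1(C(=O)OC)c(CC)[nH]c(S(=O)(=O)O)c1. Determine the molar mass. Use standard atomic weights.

233.24 g/mol

Atom tally by fragment:
  pyrrole ring core → C:4 H:5 N:1
  (− 3 ring H displaced by substituents)
  + COOCH3 → C:2 H:3 O:2
  + C2H5 → C:2 H:5
  + SO3H → S:1 O:3 H:1
Element totals:
  C: 8
  H: 11
  N: 1
  O: 5
  S: 1
Molecular formula: C8H11NO5S.
  M = 8(12.011) + 11(1.008) + 14.007 + 5(15.999) + 32.06
    = 96.088 + 11.088 + 14.007 + 79.995 + 32.060 = 233.238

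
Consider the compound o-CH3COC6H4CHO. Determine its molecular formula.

C9H8O2

Element totals:
  C: 9
  H: 8
  O: 2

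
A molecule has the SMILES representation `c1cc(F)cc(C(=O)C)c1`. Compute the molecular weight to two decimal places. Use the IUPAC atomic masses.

Atom tally by fragment:
  benzene ring core → C:6 H:6
  (− 2 ring H displaced by substituents)
  + F → F:1
  + COCH3 → C:2 H:3 O:1
Element totals:
  C: 8
  H: 7
  F: 1
  O: 1
Molecular formula: C8H7FO.
  M = 8(12.011) + 7(1.008) + 18.998 + 15.999
    = 96.088 + 7.056 + 18.998 + 15.999 = 138.141

138.14 g/mol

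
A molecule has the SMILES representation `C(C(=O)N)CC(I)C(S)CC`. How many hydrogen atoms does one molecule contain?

Atom tally by fragment:
  H2NOCCH2 → C:2 H:4 O:1 N:1
  CH2 → C:1 H:2
  CH(I) → C:1 H:1 I:1
  CH(SH) → C:1 H:2 S:1
  CH2 → C:1 H:2
  CH3 → C:1 H:3
Element totals:
  C: 7
  H: 14
  I: 1
  N: 1
  O: 1
  S: 1

14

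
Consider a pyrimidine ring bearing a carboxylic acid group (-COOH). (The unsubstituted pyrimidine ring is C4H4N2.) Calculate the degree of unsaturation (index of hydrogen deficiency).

Atom tally by fragment:
  pyrimidine ring core → C:4 H:4 N:2
  (− 1 ring H displaced by substituents)
  + COOH → C:1 H:1 O:2
Element totals:
  C: 5
  H: 4
  N: 2
  O: 2
Molecular formula: C5H4N2O2.
DoU = (2C + 2 + N − H − X) / 2 = (2·5 + 2 + 2 − 4 − 0) / 2 = 5.

5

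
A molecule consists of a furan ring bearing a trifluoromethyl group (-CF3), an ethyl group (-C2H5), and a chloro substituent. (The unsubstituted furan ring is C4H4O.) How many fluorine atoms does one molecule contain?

3

Atom tally by fragment:
  furan ring core → C:4 H:4 O:1
  (− 3 ring H displaced by substituents)
  + CF3 → C:1 F:3
  + C2H5 → C:2 H:5
  + Cl → Cl:1
Element totals:
  C: 7
  H: 6
  Cl: 1
  F: 3
  O: 1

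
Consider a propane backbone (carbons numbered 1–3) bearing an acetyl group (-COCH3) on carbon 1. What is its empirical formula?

C5H10O

Atom tally by fragment:
  CH3COCH2 → C:3 H:5 O:1
  CH2 → C:1 H:2
  CH3 → C:1 H:3
Element totals:
  C: 5
  H: 10
  O: 1
Molecular formula: C5H10O.
gcd of subscripts (5, 10, 1) = 1, so the empirical formula equals the molecular formula.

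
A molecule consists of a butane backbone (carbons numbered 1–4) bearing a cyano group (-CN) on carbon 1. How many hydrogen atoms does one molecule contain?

Atom tally by fragment:
  NCCH2 → C:2 H:2 N:1
  CH2 → C:1 H:2
  CH2 → C:1 H:2
  CH3 → C:1 H:3
Element totals:
  C: 5
  H: 9
  N: 1

9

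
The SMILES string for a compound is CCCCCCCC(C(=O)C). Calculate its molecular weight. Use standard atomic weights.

Atom tally by fragment:
  CH3 → C:1 H:3
  CH2 → C:1 H:2
  CH2 → C:1 H:2
  CH2 → C:1 H:2
  CH2 → C:1 H:2
  CH2 → C:1 H:2
  CH2 → C:1 H:2
  CH2COCH3 → C:3 H:5 O:1
Element totals:
  C: 10
  H: 20
  O: 1
Molecular formula: C10H20O.
  M = 10(12.011) + 20(1.008) + 15.999
    = 120.110 + 20.160 + 15.999 = 156.269

156.27 g/mol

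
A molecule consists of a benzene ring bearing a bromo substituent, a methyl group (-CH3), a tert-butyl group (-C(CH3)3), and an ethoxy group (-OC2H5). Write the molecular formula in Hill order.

C13H19BrO

Atom tally by fragment:
  benzene ring core → C:6 H:6
  (− 4 ring H displaced by substituents)
  + Br → Br:1
  + CH3 → C:1 H:3
  + C(CH3)3 → C:4 H:9
  + OC2H5 → C:2 H:5 O:1
Element totals:
  C: 13
  H: 19
  Br: 1
  O: 1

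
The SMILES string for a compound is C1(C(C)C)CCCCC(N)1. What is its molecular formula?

C9H19N

Atom tally by fragment:
  cyclohexane ring core → C:6 H:12
  (− 2 ring H displaced by substituents)
  + CH(CH3)2 → C:3 H:7
  + NH2 → N:1 H:2
Element totals:
  C: 9
  H: 19
  N: 1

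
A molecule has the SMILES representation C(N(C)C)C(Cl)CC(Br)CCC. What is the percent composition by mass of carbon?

Atom tally by fragment:
  (CH3)2NCH2 → C:3 H:8 N:1
  CH(Cl) → C:1 H:1 Cl:1
  CH2 → C:1 H:2
  CH(Br) → C:1 H:1 Br:1
  CH2 → C:1 H:2
  CH2 → C:1 H:2
  CH3 → C:1 H:3
Element totals:
  C: 9
  H: 19
  Br: 1
  Cl: 1
  N: 1
Molecular formula: C9H19BrClN.
Molar mass = 256.612 g/mol.
Mass from C: 9 × 12.011 = 108.099 g/mol.
%C = 108.099 / 256.612 × 100 = 42.13%.

42.13%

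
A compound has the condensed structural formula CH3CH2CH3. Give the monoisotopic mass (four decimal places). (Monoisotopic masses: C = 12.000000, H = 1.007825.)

Element totals:
  C: 3
  H: 8
Molecular formula: C3H8.
  M = 3(12.0) + 8(1.007825)
    = 36.000000 + 8.062600 = 44.062600

44.0626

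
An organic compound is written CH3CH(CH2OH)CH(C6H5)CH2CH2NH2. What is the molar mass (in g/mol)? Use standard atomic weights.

Atom tally by fragment:
  CH3 → C:1 H:3
  CH(CH2OH) → C:2 H:4 O:1
  CH(C6H5) → C:7 H:6
  CH2 → C:1 H:2
  CH2NH2 → C:1 H:4 N:1
Element totals:
  C: 12
  H: 19
  N: 1
  O: 1
Molecular formula: C12H19NO.
  M = 12(12.011) + 19(1.008) + 14.007 + 15.999
    = 144.132 + 19.152 + 14.007 + 15.999 = 193.290

193.29 g/mol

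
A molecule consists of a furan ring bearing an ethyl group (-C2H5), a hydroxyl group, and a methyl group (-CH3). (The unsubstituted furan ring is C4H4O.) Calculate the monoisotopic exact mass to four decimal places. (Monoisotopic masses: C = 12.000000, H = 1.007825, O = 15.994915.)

126.0681

Atom tally by fragment:
  furan ring core → C:4 H:4 O:1
  (− 3 ring H displaced by substituents)
  + C2H5 → C:2 H:5
  + OH → O:1 H:1
  + CH3 → C:1 H:3
Element totals:
  C: 7
  H: 10
  O: 2
Molecular formula: C7H10O2.
  M = 7(12.0) + 10(1.007825) + 2(15.994915)
    = 84.000000 + 10.078250 + 31.989830 = 126.068080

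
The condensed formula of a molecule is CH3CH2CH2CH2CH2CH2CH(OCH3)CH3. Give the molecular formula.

C9H20O

Element totals:
  C: 9
  H: 20
  O: 1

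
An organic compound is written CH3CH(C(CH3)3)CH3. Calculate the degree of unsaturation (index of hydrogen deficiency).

0

Atom tally by fragment:
  CH3 → C:1 H:3
  CH(C(CH3)3) → C:5 H:10
  CH3 → C:1 H:3
Element totals:
  C: 7
  H: 16
Molecular formula: C7H16.
DoU = (2C + 2 + N − H − X) / 2 = (2·7 + 2 + 0 − 16 − 0) / 2 = 0.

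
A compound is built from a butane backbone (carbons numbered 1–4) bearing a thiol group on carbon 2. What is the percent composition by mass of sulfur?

Atom tally by fragment:
  CH3 → C:1 H:3
  CH(SH) → C:1 H:2 S:1
  CH2 → C:1 H:2
  CH3 → C:1 H:3
Element totals:
  C: 4
  H: 10
  S: 1
Molecular formula: C4H10S.
Molar mass = 90.184 g/mol.
Mass from S: 1 × 32.06 = 32.060 g/mol.
%S = 32.060 / 90.184 × 100 = 35.55%.

35.55%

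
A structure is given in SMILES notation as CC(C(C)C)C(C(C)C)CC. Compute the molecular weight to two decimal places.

156.31 g/mol

Atom tally by fragment:
  CH3 → C:1 H:3
  CH(CH(CH3)2) → C:4 H:8
  CH(CH(CH3)2) → C:4 H:8
  CH2 → C:1 H:2
  CH3 → C:1 H:3
Element totals:
  C: 11
  H: 24
Molecular formula: C11H24.
  M = 11(12.011) + 24(1.008)
    = 132.121 + 24.192 = 156.313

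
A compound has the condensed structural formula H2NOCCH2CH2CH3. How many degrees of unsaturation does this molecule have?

1

Atom tally by fragment:
  H2NOCCH2 → C:2 H:4 O:1 N:1
  CH2 → C:1 H:2
  CH3 → C:1 H:3
Element totals:
  C: 4
  H: 9
  N: 1
  O: 1
Molecular formula: C4H9NO.
DoU = (2C + 2 + N − H − X) / 2 = (2·4 + 2 + 1 − 9 − 0) / 2 = 1.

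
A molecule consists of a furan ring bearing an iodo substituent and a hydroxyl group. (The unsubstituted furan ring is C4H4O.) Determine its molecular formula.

Atom tally by fragment:
  furan ring core → C:4 H:4 O:1
  (− 2 ring H displaced by substituents)
  + I → I:1
  + OH → O:1 H:1
Element totals:
  C: 4
  H: 3
  I: 1
  O: 2

C4H3IO2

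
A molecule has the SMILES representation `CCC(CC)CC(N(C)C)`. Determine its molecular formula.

Atom tally by fragment:
  CH3 → C:1 H:3
  CH2 → C:1 H:2
  CH(C2H5) → C:3 H:6
  CH2 → C:1 H:2
  CH2N(CH3)2 → C:3 H:8 N:1
Element totals:
  C: 9
  H: 21
  N: 1

C9H21N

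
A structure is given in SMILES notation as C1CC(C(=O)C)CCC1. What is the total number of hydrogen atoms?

14

Atom tally by fragment:
  cyclohexane ring core → C:6 H:12
  (− 1 ring H displaced by substituents)
  + COCH3 → C:2 H:3 O:1
Element totals:
  C: 8
  H: 14
  O: 1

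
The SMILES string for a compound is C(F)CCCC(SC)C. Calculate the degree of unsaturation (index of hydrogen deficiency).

0

Atom tally by fragment:
  FCH2 → C:1 H:2 F:1
  CH2 → C:1 H:2
  CH2 → C:1 H:2
  CH2 → C:1 H:2
  CH(SCH3) → C:2 H:4 S:1
  CH3 → C:1 H:3
Element totals:
  C: 7
  H: 15
  F: 1
  S: 1
Molecular formula: C7H15FS.
DoU = (2C + 2 + N − H − X) / 2 = (2·7 + 2 + 0 − 15 − 1) / 2 = 0.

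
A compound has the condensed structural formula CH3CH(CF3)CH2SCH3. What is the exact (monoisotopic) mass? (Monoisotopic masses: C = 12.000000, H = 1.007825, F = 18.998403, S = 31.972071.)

158.0377

Atom tally by fragment:
  CH3 → C:1 H:3
  CH(CF3) → C:2 H:1 F:3
  CH2SCH3 → C:2 H:5 S:1
Element totals:
  C: 5
  H: 9
  F: 3
  S: 1
Molecular formula: C5H9F3S.
  M = 5(12.0) + 9(1.007825) + 3(18.998403) + 31.972071
    = 60.000000 + 9.070425 + 56.995209 + 31.972071 = 158.037705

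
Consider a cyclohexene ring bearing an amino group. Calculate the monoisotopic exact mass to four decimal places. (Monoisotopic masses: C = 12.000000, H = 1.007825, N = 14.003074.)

97.0891

Atom tally by fragment:
  cyclohexene ring core → C:6 H:10
  (− 1 ring H displaced by substituents)
  + NH2 → N:1 H:2
Element totals:
  C: 6
  H: 11
  N: 1
Molecular formula: C6H11N.
  M = 6(12.0) + 11(1.007825) + 14.003074
    = 72.000000 + 11.086075 + 14.003074 = 97.089149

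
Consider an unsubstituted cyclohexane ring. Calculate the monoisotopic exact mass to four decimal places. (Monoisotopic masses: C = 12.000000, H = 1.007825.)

84.0939

Atom tally by fragment:
  cyclohexane ring core → C:6 H:12
Element totals:
  C: 6
  H: 12
Molecular formula: C6H12.
  M = 6(12.0) + 12(1.007825)
    = 72.000000 + 12.093900 = 84.093900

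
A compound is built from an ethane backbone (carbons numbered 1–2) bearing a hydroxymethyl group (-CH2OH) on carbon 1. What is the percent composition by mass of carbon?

59.96%

Atom tally by fragment:
  HOCH2CH2 → C:2 H:5 O:1
  CH3 → C:1 H:3
Element totals:
  C: 3
  H: 8
  O: 1
Molecular formula: C3H8O.
Molar mass = 60.096 g/mol.
Mass from C: 3 × 12.011 = 36.033 g/mol.
%C = 36.033 / 60.096 × 100 = 59.96%.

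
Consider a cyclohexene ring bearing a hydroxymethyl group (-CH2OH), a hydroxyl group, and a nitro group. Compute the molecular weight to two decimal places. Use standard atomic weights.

Atom tally by fragment:
  cyclohexene ring core → C:6 H:10
  (− 3 ring H displaced by substituents)
  + CH2OH → C:1 H:3 O:1
  + OH → O:1 H:1
  + NO2 → N:1 O:2
Element totals:
  C: 7
  H: 11
  N: 1
  O: 4
Molecular formula: C7H11NO4.
  M = 7(12.011) + 11(1.008) + 14.007 + 4(15.999)
    = 84.077 + 11.088 + 14.007 + 63.996 = 173.168

173.17 g/mol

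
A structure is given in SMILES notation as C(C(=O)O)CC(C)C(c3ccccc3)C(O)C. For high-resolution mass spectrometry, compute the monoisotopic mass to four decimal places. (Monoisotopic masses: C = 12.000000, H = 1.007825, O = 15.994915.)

Atom tally by fragment:
  HOOCCH2 → C:2 H:3 O:2
  CH2 → C:1 H:2
  CH(CH3) → C:2 H:4
  CH(C6H5) → C:7 H:6
  CH(OH) → C:1 H:2 O:1
  CH3 → C:1 H:3
Element totals:
  C: 14
  H: 20
  O: 3
Molecular formula: C14H20O3.
  M = 14(12.0) + 20(1.007825) + 3(15.994915)
    = 168.000000 + 20.156500 + 47.984745 = 236.141245

236.1412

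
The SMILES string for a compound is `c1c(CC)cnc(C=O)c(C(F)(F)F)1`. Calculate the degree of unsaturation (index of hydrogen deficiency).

Atom tally by fragment:
  pyridine ring core → C:5 H:5 N:1
  (− 3 ring H displaced by substituents)
  + C2H5 → C:2 H:5
  + CHO → C:1 H:1 O:1
  + CF3 → C:1 F:3
Element totals:
  C: 9
  H: 8
  F: 3
  N: 1
  O: 1
Molecular formula: C9H8F3NO.
DoU = (2C + 2 + N − H − X) / 2 = (2·9 + 2 + 1 − 8 − 3) / 2 = 5.

5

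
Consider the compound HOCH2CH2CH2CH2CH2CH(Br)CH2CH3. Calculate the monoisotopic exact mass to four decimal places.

Atom tally by fragment:
  HOCH2 → C:1 H:3 O:1
  CH2 → C:1 H:2
  CH2 → C:1 H:2
  CH2 → C:1 H:2
  CH2 → C:1 H:2
  CH(Br) → C:1 H:1 Br:1
  CH2 → C:1 H:2
  CH3 → C:1 H:3
Element totals:
  C: 8
  H: 17
  Br: 1
  O: 1
Molecular formula: C8H17BrO.
  M = 8(12.0) + 17(1.007825) + 78.918338 + 15.994915
    = 96.000000 + 17.133025 + 78.918338 + 15.994915 = 208.046278

208.0463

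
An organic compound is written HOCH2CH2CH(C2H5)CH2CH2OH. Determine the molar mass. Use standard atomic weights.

132.20 g/mol

Atom tally by fragment:
  HOCH2CH2 → C:2 H:5 O:1
  CH(C2H5) → C:3 H:6
  CH2CH2OH → C:2 H:5 O:1
Element totals:
  C: 7
  H: 16
  O: 2
Molecular formula: C7H16O2.
  M = 7(12.011) + 16(1.008) + 2(15.999)
    = 84.077 + 16.128 + 31.998 = 132.203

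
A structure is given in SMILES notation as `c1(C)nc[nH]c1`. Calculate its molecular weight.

Atom tally by fragment:
  imidazole ring core → C:3 H:4 N:2
  (− 1 ring H displaced by substituents)
  + CH3 → C:1 H:3
Element totals:
  C: 4
  H: 6
  N: 2
Molecular formula: C4H6N2.
  M = 4(12.011) + 6(1.008) + 2(14.007)
    = 48.044 + 6.048 + 28.014 = 82.106

82.11 g/mol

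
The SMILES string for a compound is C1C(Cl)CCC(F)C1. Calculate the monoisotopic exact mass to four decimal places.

Atom tally by fragment:
  cyclohexane ring core → C:6 H:12
  (− 2 ring H displaced by substituents)
  + Cl → Cl:1
  + F → F:1
Element totals:
  C: 6
  H: 10
  Cl: 1
  F: 1
Molecular formula: C6H10ClF.
  M = 6(12.0) + 10(1.007825) + 34.968853 + 18.998403
    = 72.000000 + 10.078250 + 34.968853 + 18.998403 = 136.045506

136.0455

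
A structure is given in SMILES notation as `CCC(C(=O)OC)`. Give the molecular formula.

C5H10O2

Atom tally by fragment:
  CH3 → C:1 H:3
  CH2 → C:1 H:2
  CH2COOCH3 → C:3 H:5 O:2
Element totals:
  C: 5
  H: 10
  O: 2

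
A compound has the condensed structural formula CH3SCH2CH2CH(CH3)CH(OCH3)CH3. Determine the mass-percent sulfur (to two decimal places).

Atom tally by fragment:
  CH3SCH2 → C:2 H:5 S:1
  CH2 → C:1 H:2
  CH(CH3) → C:2 H:4
  CH(OCH3) → C:2 H:4 O:1
  CH3 → C:1 H:3
Element totals:
  C: 8
  H: 18
  O: 1
  S: 1
Molecular formula: C8H18OS.
Molar mass = 162.291 g/mol.
Mass from S: 1 × 32.06 = 32.060 g/mol.
%S = 32.060 / 162.291 × 100 = 19.75%.

19.75%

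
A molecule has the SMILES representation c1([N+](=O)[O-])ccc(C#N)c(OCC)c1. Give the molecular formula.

C9H8N2O3

Atom tally by fragment:
  benzene ring core → C:6 H:6
  (− 3 ring H displaced by substituents)
  + NO2 → N:1 O:2
  + CN → C:1 N:1
  + OC2H5 → C:2 H:5 O:1
Element totals:
  C: 9
  H: 8
  N: 2
  O: 3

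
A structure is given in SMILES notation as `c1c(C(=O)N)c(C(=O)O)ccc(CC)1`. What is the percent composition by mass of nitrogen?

Atom tally by fragment:
  benzene ring core → C:6 H:6
  (− 3 ring H displaced by substituents)
  + CONH2 → C:1 H:2 O:1 N:1
  + COOH → C:1 H:1 O:2
  + C2H5 → C:2 H:5
Element totals:
  C: 10
  H: 11
  N: 1
  O: 3
Molecular formula: C10H11NO3.
Molar mass = 193.202 g/mol.
Mass from N: 1 × 14.007 = 14.007 g/mol.
%N = 14.007 / 193.202 × 100 = 7.25%.

7.25%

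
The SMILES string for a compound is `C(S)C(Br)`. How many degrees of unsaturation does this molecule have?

0

Atom tally by fragment:
  HSCH2 → C:1 H:3 S:1
  CH2Br → C:1 H:2 Br:1
Element totals:
  C: 2
  H: 5
  Br: 1
  S: 1
Molecular formula: C2H5BrS.
DoU = (2C + 2 + N − H − X) / 2 = (2·2 + 2 + 0 − 5 − 1) / 2 = 0.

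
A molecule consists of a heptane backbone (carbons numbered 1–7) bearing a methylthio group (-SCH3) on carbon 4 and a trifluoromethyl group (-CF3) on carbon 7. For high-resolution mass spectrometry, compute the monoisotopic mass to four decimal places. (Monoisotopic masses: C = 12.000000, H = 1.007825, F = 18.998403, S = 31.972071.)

214.1003

Atom tally by fragment:
  CH3 → C:1 H:3
  CH2 → C:1 H:2
  CH2 → C:1 H:2
  CH(SCH3) → C:2 H:4 S:1
  CH2 → C:1 H:2
  CH2 → C:1 H:2
  CH2CF3 → C:2 H:2 F:3
Element totals:
  C: 9
  H: 17
  F: 3
  S: 1
Molecular formula: C9H17F3S.
  M = 9(12.0) + 17(1.007825) + 3(18.998403) + 31.972071
    = 108.000000 + 17.133025 + 56.995209 + 31.972071 = 214.100305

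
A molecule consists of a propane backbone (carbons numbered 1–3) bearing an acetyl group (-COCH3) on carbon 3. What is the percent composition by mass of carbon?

69.72%

Atom tally by fragment:
  CH3 → C:1 H:3
  CH2 → C:1 H:2
  CH2COCH3 → C:3 H:5 O:1
Element totals:
  C: 5
  H: 10
  O: 1
Molecular formula: C5H10O.
Molar mass = 86.134 g/mol.
Mass from C: 5 × 12.011 = 60.055 g/mol.
%C = 60.055 / 86.134 × 100 = 69.72%.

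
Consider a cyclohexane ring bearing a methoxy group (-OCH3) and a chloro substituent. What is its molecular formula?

Atom tally by fragment:
  cyclohexane ring core → C:6 H:12
  (− 2 ring H displaced by substituents)
  + OCH3 → C:1 H:3 O:1
  + Cl → Cl:1
Element totals:
  C: 7
  H: 13
  Cl: 1
  O: 1

C7H13ClO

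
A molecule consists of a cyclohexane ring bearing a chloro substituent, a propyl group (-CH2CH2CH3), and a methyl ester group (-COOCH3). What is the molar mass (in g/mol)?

218.72 g/mol

Atom tally by fragment:
  cyclohexane ring core → C:6 H:12
  (− 3 ring H displaced by substituents)
  + Cl → Cl:1
  + CH2CH2CH3 → C:3 H:7
  + COOCH3 → C:2 H:3 O:2
Element totals:
  C: 11
  H: 19
  Cl: 1
  O: 2
Molecular formula: C11H19ClO2.
  M = 11(12.011) + 19(1.008) + 35.45 + 2(15.999)
    = 132.121 + 19.152 + 35.450 + 31.998 = 218.721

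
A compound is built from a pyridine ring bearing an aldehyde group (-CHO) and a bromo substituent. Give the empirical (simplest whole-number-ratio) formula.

Atom tally by fragment:
  pyridine ring core → C:5 H:5 N:1
  (− 2 ring H displaced by substituents)
  + CHO → C:1 H:1 O:1
  + Br → Br:1
Element totals:
  C: 6
  H: 4
  Br: 1
  N: 1
  O: 1
Molecular formula: C6H4BrNO.
gcd of subscripts (1, 6, 4, 1, 1) = 1, so the empirical formula equals the molecular formula.

C6H4BrNO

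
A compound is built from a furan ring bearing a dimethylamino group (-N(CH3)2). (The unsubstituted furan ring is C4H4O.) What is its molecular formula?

C6H9NO

Atom tally by fragment:
  furan ring core → C:4 H:4 O:1
  (− 1 ring H displaced by substituents)
  + N(CH3)2 → N:1 C:2 H:6
Element totals:
  C: 6
  H: 9
  N: 1
  O: 1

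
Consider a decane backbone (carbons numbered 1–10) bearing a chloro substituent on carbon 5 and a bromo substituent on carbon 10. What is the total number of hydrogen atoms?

Atom tally by fragment:
  CH3 → C:1 H:3
  CH2 → C:1 H:2
  CH2 → C:1 H:2
  CH2 → C:1 H:2
  CH(Cl) → C:1 H:1 Cl:1
  CH2 → C:1 H:2
  CH2 → C:1 H:2
  CH2 → C:1 H:2
  CH2 → C:1 H:2
  CH2Br → C:1 H:2 Br:1
Element totals:
  C: 10
  H: 20
  Br: 1
  Cl: 1

20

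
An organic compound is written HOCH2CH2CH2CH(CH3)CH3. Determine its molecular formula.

C6H14O

Atom tally by fragment:
  HOCH2CH2 → C:2 H:5 O:1
  CH2 → C:1 H:2
  CH(CH3) → C:2 H:4
  CH3 → C:1 H:3
Element totals:
  C: 6
  H: 14
  O: 1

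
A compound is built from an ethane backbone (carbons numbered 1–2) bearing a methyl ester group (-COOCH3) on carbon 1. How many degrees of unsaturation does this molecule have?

Atom tally by fragment:
  CH3OOCCH2 → C:3 H:5 O:2
  CH3 → C:1 H:3
Element totals:
  C: 4
  H: 8
  O: 2
Molecular formula: C4H8O2.
DoU = (2C + 2 + N − H − X) / 2 = (2·4 + 2 + 0 − 8 − 0) / 2 = 1.

1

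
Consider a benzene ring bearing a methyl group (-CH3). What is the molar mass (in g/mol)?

92.14 g/mol

Atom tally by fragment:
  benzene ring core → C:6 H:6
  (− 1 ring H displaced by substituents)
  + CH3 → C:1 H:3
Element totals:
  C: 7
  H: 8
Molecular formula: C7H8.
  M = 7(12.011) + 8(1.008)
    = 84.077 + 8.064 = 92.141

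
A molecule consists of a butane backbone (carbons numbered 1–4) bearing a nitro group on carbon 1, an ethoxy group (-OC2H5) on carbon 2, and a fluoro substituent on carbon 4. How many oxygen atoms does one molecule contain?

Atom tally by fragment:
  O2NCH2 → C:1 H:2 N:1 O:2
  CH(OC2H5) → C:3 H:6 O:1
  CH2 → C:1 H:2
  CH2F → C:1 H:2 F:1
Element totals:
  C: 6
  H: 12
  F: 1
  N: 1
  O: 3

3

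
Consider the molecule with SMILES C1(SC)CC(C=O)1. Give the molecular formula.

Atom tally by fragment:
  cyclopropane ring core → C:3 H:6
  (− 2 ring H displaced by substituents)
  + SCH3 → C:1 H:3 S:1
  + CHO → C:1 H:1 O:1
Element totals:
  C: 5
  H: 8
  O: 1
  S: 1

C5H8OS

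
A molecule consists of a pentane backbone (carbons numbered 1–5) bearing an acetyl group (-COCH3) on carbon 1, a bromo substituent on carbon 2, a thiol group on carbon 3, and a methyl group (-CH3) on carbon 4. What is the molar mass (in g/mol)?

Atom tally by fragment:
  CH3COCH2 → C:3 H:5 O:1
  CH(Br) → C:1 H:1 Br:1
  CH(SH) → C:1 H:2 S:1
  CH(CH3) → C:2 H:4
  CH3 → C:1 H:3
Element totals:
  C: 8
  H: 15
  Br: 1
  O: 1
  S: 1
Molecular formula: C8H15BrOS.
  M = 8(12.011) + 15(1.008) + 79.904 + 15.999 + 32.06
    = 96.088 + 15.120 + 79.904 + 15.999 + 32.060 = 239.171

239.17 g/mol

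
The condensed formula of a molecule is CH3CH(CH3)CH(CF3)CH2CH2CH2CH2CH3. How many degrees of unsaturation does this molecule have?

Atom tally by fragment:
  CH3 → C:1 H:3
  CH(CH3) → C:2 H:4
  CH(CF3) → C:2 H:1 F:3
  CH2 → C:1 H:2
  CH2 → C:1 H:2
  CH2 → C:1 H:2
  CH2 → C:1 H:2
  CH3 → C:1 H:3
Element totals:
  C: 10
  H: 19
  F: 3
Molecular formula: C10H19F3.
DoU = (2C + 2 + N − H − X) / 2 = (2·10 + 2 + 0 − 19 − 3) / 2 = 0.

0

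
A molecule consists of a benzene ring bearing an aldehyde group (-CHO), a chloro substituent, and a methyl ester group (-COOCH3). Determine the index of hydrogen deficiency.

Atom tally by fragment:
  benzene ring core → C:6 H:6
  (− 3 ring H displaced by substituents)
  + CHO → C:1 H:1 O:1
  + Cl → Cl:1
  + COOCH3 → C:2 H:3 O:2
Element totals:
  C: 9
  H: 7
  Cl: 1
  O: 3
Molecular formula: C9H7ClO3.
DoU = (2C + 2 + N − H − X) / 2 = (2·9 + 2 + 0 − 7 − 1) / 2 = 6.

6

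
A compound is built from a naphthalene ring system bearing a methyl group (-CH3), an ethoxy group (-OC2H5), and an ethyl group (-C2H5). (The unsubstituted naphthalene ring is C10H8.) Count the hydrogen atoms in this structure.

18

Atom tally by fragment:
  naphthalene ring system core → C:10 H:8
  (− 3 ring H displaced by substituents)
  + CH3 → C:1 H:3
  + OC2H5 → C:2 H:5 O:1
  + C2H5 → C:2 H:5
Element totals:
  C: 15
  H: 18
  O: 1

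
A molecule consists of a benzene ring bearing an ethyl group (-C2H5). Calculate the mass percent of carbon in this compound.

Atom tally by fragment:
  benzene ring core → C:6 H:6
  (− 1 ring H displaced by substituents)
  + C2H5 → C:2 H:5
Element totals:
  C: 8
  H: 10
Molecular formula: C8H10.
Molar mass = 106.168 g/mol.
Mass from C: 8 × 12.011 = 96.088 g/mol.
%C = 96.088 / 106.168 × 100 = 90.51%.

90.51%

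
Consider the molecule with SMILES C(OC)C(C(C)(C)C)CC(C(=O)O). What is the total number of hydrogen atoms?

20

Atom tally by fragment:
  CH3OCH2 → C:2 H:5 O:1
  CH(C(CH3)3) → C:5 H:10
  CH2 → C:1 H:2
  CH2COOH → C:2 H:3 O:2
Element totals:
  C: 10
  H: 20
  O: 3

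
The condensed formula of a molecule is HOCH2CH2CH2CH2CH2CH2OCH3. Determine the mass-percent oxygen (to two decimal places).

24.20%

Atom tally by fragment:
  HOCH2 → C:1 H:3 O:1
  CH2 → C:1 H:2
  CH2 → C:1 H:2
  CH2 → C:1 H:2
  CH2 → C:1 H:2
  CH2OCH3 → C:2 H:5 O:1
Element totals:
  C: 7
  H: 16
  O: 2
Molecular formula: C7H16O2.
Molar mass = 132.203 g/mol.
Mass from O: 2 × 15.999 = 31.998 g/mol.
%O = 31.998 / 132.203 × 100 = 24.20%.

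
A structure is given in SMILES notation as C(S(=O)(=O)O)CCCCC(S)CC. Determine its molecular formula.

C8H18O3S2

Atom tally by fragment:
  HO3SCH2 → C:1 H:3 S:1 O:3
  CH2 → C:1 H:2
  CH2 → C:1 H:2
  CH2 → C:1 H:2
  CH2 → C:1 H:2
  CH(SH) → C:1 H:2 S:1
  CH2 → C:1 H:2
  CH3 → C:1 H:3
Element totals:
  C: 8
  H: 18
  O: 3
  S: 2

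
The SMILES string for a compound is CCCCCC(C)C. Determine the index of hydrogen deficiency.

Atom tally by fragment:
  CH3 → C:1 H:3
  CH2 → C:1 H:2
  CH2 → C:1 H:2
  CH2 → C:1 H:2
  CH2 → C:1 H:2
  CH(CH3) → C:2 H:4
  CH3 → C:1 H:3
Element totals:
  C: 8
  H: 18
Molecular formula: C8H18.
DoU = (2C + 2 + N − H − X) / 2 = (2·8 + 2 + 0 − 18 − 0) / 2 = 0.

0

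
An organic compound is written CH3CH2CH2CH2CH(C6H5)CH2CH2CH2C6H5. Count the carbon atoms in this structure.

Atom tally by fragment:
  CH3 → C:1 H:3
  CH2 → C:1 H:2
  CH2 → C:1 H:2
  CH2 → C:1 H:2
  CH(C6H5) → C:7 H:6
  CH2 → C:1 H:2
  CH2 → C:1 H:2
  CH2C6H5 → C:7 H:7
Element totals:
  C: 20
  H: 26

20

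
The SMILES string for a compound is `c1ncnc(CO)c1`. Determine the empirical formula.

C5H6N2O

Atom tally by fragment:
  pyrimidine ring core → C:4 H:4 N:2
  (− 1 ring H displaced by substituents)
  + CH2OH → C:1 H:3 O:1
Element totals:
  C: 5
  H: 6
  N: 2
  O: 1
Molecular formula: C5H6N2O.
gcd of subscripts (5, 6, 2, 1) = 1, so the empirical formula equals the molecular formula.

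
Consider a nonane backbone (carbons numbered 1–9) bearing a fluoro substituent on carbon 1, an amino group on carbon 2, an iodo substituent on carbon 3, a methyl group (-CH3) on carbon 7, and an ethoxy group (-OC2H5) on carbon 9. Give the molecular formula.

C12H25FINO

Atom tally by fragment:
  FCH2 → C:1 H:2 F:1
  CH(NH2) → C:1 H:3 N:1
  CH(I) → C:1 H:1 I:1
  CH2 → C:1 H:2
  CH2 → C:1 H:2
  CH2 → C:1 H:2
  CH(CH3) → C:2 H:4
  CH2 → C:1 H:2
  CH2OC2H5 → C:3 H:7 O:1
Element totals:
  C: 12
  H: 25
  F: 1
  I: 1
  N: 1
  O: 1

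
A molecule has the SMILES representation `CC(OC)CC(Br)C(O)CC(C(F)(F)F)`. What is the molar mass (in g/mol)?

Atom tally by fragment:
  CH3 → C:1 H:3
  CH(OCH3) → C:2 H:4 O:1
  CH2 → C:1 H:2
  CH(Br) → C:1 H:1 Br:1
  CH(OH) → C:1 H:2 O:1
  CH2 → C:1 H:2
  CH2CF3 → C:2 H:2 F:3
Element totals:
  C: 9
  H: 16
  Br: 1
  F: 3
  O: 2
Molecular formula: C9H16BrF3O2.
  M = 9(12.011) + 16(1.008) + 79.904 + 3(18.998) + 2(15.999)
    = 108.099 + 16.128 + 79.904 + 56.994 + 31.998 = 293.123

293.12 g/mol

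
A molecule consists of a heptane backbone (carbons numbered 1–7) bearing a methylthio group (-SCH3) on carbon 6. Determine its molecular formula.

C8H18S

Atom tally by fragment:
  CH3 → C:1 H:3
  CH2 → C:1 H:2
  CH2 → C:1 H:2
  CH2 → C:1 H:2
  CH2 → C:1 H:2
  CH(SCH3) → C:2 H:4 S:1
  CH3 → C:1 H:3
Element totals:
  C: 8
  H: 18
  S: 1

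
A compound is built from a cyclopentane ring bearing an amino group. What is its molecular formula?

Atom tally by fragment:
  cyclopentane ring core → C:5 H:10
  (− 1 ring H displaced by substituents)
  + NH2 → N:1 H:2
Element totals:
  C: 5
  H: 11
  N: 1

C5H11N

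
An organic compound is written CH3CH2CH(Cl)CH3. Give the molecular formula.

Element totals:
  C: 4
  H: 9
  Cl: 1

C4H9Cl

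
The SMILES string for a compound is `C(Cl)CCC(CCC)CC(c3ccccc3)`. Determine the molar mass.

238.80 g/mol

Atom tally by fragment:
  ClCH2 → C:1 H:2 Cl:1
  CH2 → C:1 H:2
  CH2 → C:1 H:2
  CH(CH2CH2CH3) → C:4 H:8
  CH2 → C:1 H:2
  CH2C6H5 → C:7 H:7
Element totals:
  C: 15
  H: 23
  Cl: 1
Molecular formula: C15H23Cl.
  M = 15(12.011) + 23(1.008) + 35.45
    = 180.165 + 23.184 + 35.450 = 238.799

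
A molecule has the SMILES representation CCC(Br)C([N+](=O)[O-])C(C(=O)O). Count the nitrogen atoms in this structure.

Atom tally by fragment:
  CH3 → C:1 H:3
  CH2 → C:1 H:2
  CH(Br) → C:1 H:1 Br:1
  CH(NO2) → C:1 H:1 N:1 O:2
  CH2COOH → C:2 H:3 O:2
Element totals:
  C: 6
  H: 10
  Br: 1
  N: 1
  O: 4

1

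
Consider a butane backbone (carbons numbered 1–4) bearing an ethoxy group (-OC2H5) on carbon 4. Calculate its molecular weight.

Atom tally by fragment:
  CH3 → C:1 H:3
  CH2 → C:1 H:2
  CH2 → C:1 H:2
  CH2OC2H5 → C:3 H:7 O:1
Element totals:
  C: 6
  H: 14
  O: 1
Molecular formula: C6H14O.
  M = 6(12.011) + 14(1.008) + 15.999
    = 72.066 + 14.112 + 15.999 = 102.177

102.18 g/mol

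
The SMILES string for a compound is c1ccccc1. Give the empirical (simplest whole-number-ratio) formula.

Atom tally by fragment:
  benzene ring core → C:6 H:6
Element totals:
  C: 6
  H: 6
Molecular formula: C6H6.
gcd of subscripts = 6; dividing each by 6:
  C: 6/6 = 1
  H: 6/6 = 1

CH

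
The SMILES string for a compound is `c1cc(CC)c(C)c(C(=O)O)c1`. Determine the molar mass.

164.20 g/mol

Atom tally by fragment:
  benzene ring core → C:6 H:6
  (− 3 ring H displaced by substituents)
  + C2H5 → C:2 H:5
  + CH3 → C:1 H:3
  + COOH → C:1 H:1 O:2
Element totals:
  C: 10
  H: 12
  O: 2
Molecular formula: C10H12O2.
  M = 10(12.011) + 12(1.008) + 2(15.999)
    = 120.110 + 12.096 + 31.998 = 164.204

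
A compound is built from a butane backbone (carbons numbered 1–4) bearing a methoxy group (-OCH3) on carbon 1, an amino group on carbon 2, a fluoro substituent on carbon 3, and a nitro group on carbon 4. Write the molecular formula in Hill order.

C5H11FN2O3

Atom tally by fragment:
  CH3OCH2 → C:2 H:5 O:1
  CH(NH2) → C:1 H:3 N:1
  CH(F) → C:1 H:1 F:1
  CH2NO2 → C:1 H:2 N:1 O:2
Element totals:
  C: 5
  H: 11
  F: 1
  N: 2
  O: 3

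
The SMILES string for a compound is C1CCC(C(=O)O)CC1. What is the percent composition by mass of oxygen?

Atom tally by fragment:
  cyclohexane ring core → C:6 H:12
  (− 1 ring H displaced by substituents)
  + COOH → C:1 H:1 O:2
Element totals:
  C: 7
  H: 12
  O: 2
Molecular formula: C7H12O2.
Molar mass = 128.171 g/mol.
Mass from O: 2 × 15.999 = 31.998 g/mol.
%O = 31.998 / 128.171 × 100 = 24.97%.

24.97%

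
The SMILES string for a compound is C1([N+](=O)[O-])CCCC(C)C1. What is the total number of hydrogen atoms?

Atom tally by fragment:
  cyclohexane ring core → C:6 H:12
  (− 2 ring H displaced by substituents)
  + NO2 → N:1 O:2
  + CH3 → C:1 H:3
Element totals:
  C: 7
  H: 13
  N: 1
  O: 2

13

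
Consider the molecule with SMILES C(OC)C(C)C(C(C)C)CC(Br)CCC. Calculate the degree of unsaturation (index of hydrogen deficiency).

Atom tally by fragment:
  CH3OCH2 → C:2 H:5 O:1
  CH(CH3) → C:2 H:4
  CH(CH(CH3)2) → C:4 H:8
  CH2 → C:1 H:2
  CH(Br) → C:1 H:1 Br:1
  CH2 → C:1 H:2
  CH2 → C:1 H:2
  CH3 → C:1 H:3
Element totals:
  C: 13
  H: 27
  Br: 1
  O: 1
Molecular formula: C13H27BrO.
DoU = (2C + 2 + N − H − X) / 2 = (2·13 + 2 + 0 − 27 − 1) / 2 = 0.

0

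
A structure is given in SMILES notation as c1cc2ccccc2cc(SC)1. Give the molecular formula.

C11H10S

Atom tally by fragment:
  naphthalene ring system core → C:10 H:8
  (− 1 ring H displaced by substituents)
  + SCH3 → C:1 H:3 S:1
Element totals:
  C: 11
  H: 10
  S: 1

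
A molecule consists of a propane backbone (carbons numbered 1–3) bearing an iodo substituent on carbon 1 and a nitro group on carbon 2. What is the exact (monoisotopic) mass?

214.9443

Atom tally by fragment:
  ICH2 → C:1 H:2 I:1
  CH(NO2) → C:1 H:1 N:1 O:2
  CH3 → C:1 H:3
Element totals:
  C: 3
  H: 6
  I: 1
  N: 1
  O: 2
Molecular formula: C3H6INO2.
  M = 3(12.0) + 6(1.007825) + 126.904472 + 14.003074 + 2(15.994915)
    = 36.000000 + 6.046950 + 126.904472 + 14.003074 + 31.989830 = 214.944326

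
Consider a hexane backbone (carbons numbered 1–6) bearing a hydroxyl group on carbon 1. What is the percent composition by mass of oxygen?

15.66%

Atom tally by fragment:
  HOCH2 → C:1 H:3 O:1
  CH2 → C:1 H:2
  CH2 → C:1 H:2
  CH2 → C:1 H:2
  CH2 → C:1 H:2
  CH3 → C:1 H:3
Element totals:
  C: 6
  H: 14
  O: 1
Molecular formula: C6H14O.
Molar mass = 102.177 g/mol.
Mass from O: 1 × 15.999 = 15.999 g/mol.
%O = 15.999 / 102.177 × 100 = 15.66%.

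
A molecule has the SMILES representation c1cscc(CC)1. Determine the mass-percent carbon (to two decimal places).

64.24%

Atom tally by fragment:
  thiophene ring core → C:4 H:4 S:1
  (− 1 ring H displaced by substituents)
  + C2H5 → C:2 H:5
Element totals:
  C: 6
  H: 8
  S: 1
Molecular formula: C6H8S.
Molar mass = 112.190 g/mol.
Mass from C: 6 × 12.011 = 72.066 g/mol.
%C = 72.066 / 112.190 × 100 = 64.24%.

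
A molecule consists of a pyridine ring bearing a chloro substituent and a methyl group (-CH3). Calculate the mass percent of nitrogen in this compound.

10.98%

Atom tally by fragment:
  pyridine ring core → C:5 H:5 N:1
  (− 2 ring H displaced by substituents)
  + Cl → Cl:1
  + CH3 → C:1 H:3
Element totals:
  C: 6
  H: 6
  Cl: 1
  N: 1
Molecular formula: C6H6ClN.
Molar mass = 127.571 g/mol.
Mass from N: 1 × 14.007 = 14.007 g/mol.
%N = 14.007 / 127.571 × 100 = 10.98%.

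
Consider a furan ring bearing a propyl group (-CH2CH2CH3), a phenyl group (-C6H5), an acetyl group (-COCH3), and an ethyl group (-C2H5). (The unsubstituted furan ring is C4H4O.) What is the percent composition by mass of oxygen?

Atom tally by fragment:
  furan ring core → C:4 H:4 O:1
  (− 4 ring H displaced by substituents)
  + CH2CH2CH3 → C:3 H:7
  + C6H5 → C:6 H:5
  + COCH3 → C:2 H:3 O:1
  + C2H5 → C:2 H:5
Element totals:
  C: 17
  H: 20
  O: 2
Molecular formula: C17H20O2.
Molar mass = 256.345 g/mol.
Mass from O: 2 × 15.999 = 31.998 g/mol.
%O = 31.998 / 256.345 × 100 = 12.48%.

12.48%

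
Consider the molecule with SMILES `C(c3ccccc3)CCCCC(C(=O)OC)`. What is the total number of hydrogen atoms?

Atom tally by fragment:
  C6H5CH2 → C:7 H:7
  CH2 → C:1 H:2
  CH2 → C:1 H:2
  CH2 → C:1 H:2
  CH2 → C:1 H:2
  CH2COOCH3 → C:3 H:5 O:2
Element totals:
  C: 14
  H: 20
  O: 2

20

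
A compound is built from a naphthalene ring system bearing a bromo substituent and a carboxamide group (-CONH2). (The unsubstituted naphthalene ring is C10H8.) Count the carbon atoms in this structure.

11

Atom tally by fragment:
  naphthalene ring system core → C:10 H:8
  (− 2 ring H displaced by substituents)
  + Br → Br:1
  + CONH2 → C:1 H:2 O:1 N:1
Element totals:
  C: 11
  H: 8
  Br: 1
  N: 1
  O: 1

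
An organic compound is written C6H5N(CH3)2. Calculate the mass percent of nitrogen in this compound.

11.56%

Atom tally by fragment:
  benzene ring core → C:6 H:6
  (− 1 ring H displaced by substituents)
  + N(CH3)2 → N:1 C:2 H:6
Element totals:
  C: 8
  H: 11
  N: 1
Molecular formula: C8H11N.
Molar mass = 121.183 g/mol.
Mass from N: 1 × 14.007 = 14.007 g/mol.
%N = 14.007 / 121.183 × 100 = 11.56%.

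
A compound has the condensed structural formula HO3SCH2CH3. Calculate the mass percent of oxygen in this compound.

43.58%

Element totals:
  C: 2
  H: 6
  O: 3
  S: 1
Molecular formula: C2H6O3S.
Molar mass = 110.127 g/mol.
Mass from O: 3 × 15.999 = 47.997 g/mol.
%O = 47.997 / 110.127 × 100 = 43.58%.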